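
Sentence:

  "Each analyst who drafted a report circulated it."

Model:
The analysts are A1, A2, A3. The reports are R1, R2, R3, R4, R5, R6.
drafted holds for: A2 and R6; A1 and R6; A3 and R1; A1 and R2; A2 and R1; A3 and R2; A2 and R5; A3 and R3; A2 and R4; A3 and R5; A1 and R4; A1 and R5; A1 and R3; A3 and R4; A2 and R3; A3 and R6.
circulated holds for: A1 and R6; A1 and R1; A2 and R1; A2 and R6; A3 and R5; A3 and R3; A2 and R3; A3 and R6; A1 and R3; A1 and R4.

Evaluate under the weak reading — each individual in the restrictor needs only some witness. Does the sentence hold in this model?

"it" takes "a report" as antecedent — a donkey pronoun bound across the clause boundary.
Weak reading: every analyst a with some drafted-report has at least one drafted-report r such that circulated(a,r).
Per analyst: A1:✓  A2:✓  A3:✓
Every analyst in the restrictor has a witness.

True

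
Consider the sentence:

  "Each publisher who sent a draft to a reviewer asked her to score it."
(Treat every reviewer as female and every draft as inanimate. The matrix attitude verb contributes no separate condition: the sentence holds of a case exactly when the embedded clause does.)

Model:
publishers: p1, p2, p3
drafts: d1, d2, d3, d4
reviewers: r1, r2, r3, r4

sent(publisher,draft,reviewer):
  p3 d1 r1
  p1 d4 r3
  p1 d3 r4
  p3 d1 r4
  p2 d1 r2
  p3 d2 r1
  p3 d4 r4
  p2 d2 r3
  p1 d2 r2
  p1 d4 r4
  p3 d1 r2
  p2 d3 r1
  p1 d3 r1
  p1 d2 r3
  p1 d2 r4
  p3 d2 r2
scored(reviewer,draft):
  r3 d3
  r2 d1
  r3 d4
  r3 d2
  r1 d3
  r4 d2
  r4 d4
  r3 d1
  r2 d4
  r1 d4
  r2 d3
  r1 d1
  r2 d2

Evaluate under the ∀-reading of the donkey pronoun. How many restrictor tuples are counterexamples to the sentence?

3

"her" takes "a reviewer" as antecedent and "it" takes "a draft"; both are donkey pronouns co-varying with the restrictor.
Strong reading: for every (p,d,r) with sent(p,d,r), scored(r,d).
Restrictor triples: (p1,d2,r2)→scored(r2,d2) ✓  (p1,d2,r3)→scored(r3,d2) ✓  (p1,d2,r4)→scored(r4,d2) ✓  (p1,d3,r1)→scored(r1,d3) ✓  (p1,d3,r4)→scored(r4,d3) ✗  (p1,d4,r3)→scored(r3,d4) ✓  (p1,d4,r4)→scored(r4,d4) ✓  (p2,d1,r2)→scored(r2,d1) ✓  (p2,d2,r3)→scored(r3,d2) ✓  (p2,d3,r1)→scored(r1,d3) ✓  (p3,d1,r1)→scored(r1,d1) ✓  (p3,d1,r2)→scored(r2,d1) ✓  (p3,d1,r4)→scored(r4,d1) ✗  (p3,d2,r1)→scored(r1,d2) ✗  (p3,d2,r2)→scored(r2,d2) ✓  (p3,d4,r4)→scored(r4,d4) ✓
Counterexamples (restrictor triples failing the scope): 3.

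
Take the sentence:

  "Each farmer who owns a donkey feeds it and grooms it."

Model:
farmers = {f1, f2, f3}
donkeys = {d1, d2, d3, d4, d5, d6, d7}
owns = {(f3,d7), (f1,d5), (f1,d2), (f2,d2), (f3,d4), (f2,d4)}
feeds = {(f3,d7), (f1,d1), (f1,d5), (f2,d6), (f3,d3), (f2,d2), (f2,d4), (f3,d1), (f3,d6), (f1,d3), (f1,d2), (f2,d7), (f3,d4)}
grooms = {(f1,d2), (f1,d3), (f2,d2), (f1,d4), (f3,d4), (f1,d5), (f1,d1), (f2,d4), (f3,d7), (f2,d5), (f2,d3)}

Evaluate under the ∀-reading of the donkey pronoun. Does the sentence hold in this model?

"it" takes "a donkey" as antecedent — a donkey pronoun bound across the clause boundary.
Strong reading: for every (f,d) with owns(f,d), feeds(f,d) ∧ grooms(f,d).
Restrictor pairs: (f1,d2) ✓  (f1,d5) ✓  (f2,d2) ✓  (f2,d4) ✓  (f3,d4) ✓  (f3,d7) ✓
Every restrictor pair satisfies the scope.

True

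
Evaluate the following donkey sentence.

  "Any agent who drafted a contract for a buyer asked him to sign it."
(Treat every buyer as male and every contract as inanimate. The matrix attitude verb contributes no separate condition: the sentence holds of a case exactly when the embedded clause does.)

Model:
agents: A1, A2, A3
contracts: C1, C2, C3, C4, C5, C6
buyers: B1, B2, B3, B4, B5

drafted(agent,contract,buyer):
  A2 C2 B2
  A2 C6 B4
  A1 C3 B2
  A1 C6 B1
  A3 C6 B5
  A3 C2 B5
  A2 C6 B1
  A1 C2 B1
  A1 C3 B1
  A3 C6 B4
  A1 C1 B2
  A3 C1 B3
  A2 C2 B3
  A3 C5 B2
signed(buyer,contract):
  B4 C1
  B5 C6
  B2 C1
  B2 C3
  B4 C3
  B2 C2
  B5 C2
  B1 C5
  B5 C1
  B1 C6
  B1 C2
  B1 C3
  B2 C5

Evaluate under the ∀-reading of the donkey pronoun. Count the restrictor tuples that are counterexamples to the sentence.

"him" takes "a buyer" as antecedent and "it" takes "a contract"; both are donkey pronouns co-varying with the restrictor.
Strong reading: for every (a,c,b) with drafted(a,c,b), signed(b,c).
Restrictor triples: (A1,C1,B2)→signed(B2,C1) ✓  (A1,C2,B1)→signed(B1,C2) ✓  (A1,C3,B1)→signed(B1,C3) ✓  (A1,C3,B2)→signed(B2,C3) ✓  (A1,C6,B1)→signed(B1,C6) ✓  (A2,C2,B2)→signed(B2,C2) ✓  (A2,C2,B3)→signed(B3,C2) ✗  (A2,C6,B1)→signed(B1,C6) ✓  (A2,C6,B4)→signed(B4,C6) ✗  (A3,C1,B3)→signed(B3,C1) ✗  (A3,C2,B5)→signed(B5,C2) ✓  (A3,C5,B2)→signed(B2,C5) ✓  (A3,C6,B4)→signed(B4,C6) ✗  (A3,C6,B5)→signed(B5,C6) ✓
Counterexamples (restrictor triples failing the scope): 4.

4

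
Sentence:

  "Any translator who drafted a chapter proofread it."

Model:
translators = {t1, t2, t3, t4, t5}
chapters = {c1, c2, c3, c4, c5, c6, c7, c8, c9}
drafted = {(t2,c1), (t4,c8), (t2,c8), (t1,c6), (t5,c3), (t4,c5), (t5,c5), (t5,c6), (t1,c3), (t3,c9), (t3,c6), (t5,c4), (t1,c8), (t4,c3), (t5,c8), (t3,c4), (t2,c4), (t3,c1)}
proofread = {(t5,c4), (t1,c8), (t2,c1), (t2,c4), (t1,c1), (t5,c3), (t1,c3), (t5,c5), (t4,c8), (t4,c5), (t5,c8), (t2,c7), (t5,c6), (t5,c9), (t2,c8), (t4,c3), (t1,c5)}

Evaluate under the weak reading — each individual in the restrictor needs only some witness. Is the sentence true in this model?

False

"it" takes "a chapter" as antecedent — a donkey pronoun bound across the clause boundary.
Weak reading: every translator t with some drafted-chapter has at least one drafted-chapter c such that proofread(t,c).
Per translator: t1:✓  t2:✓  t3:✗  t4:✓  t5:✓
t3 has no witness among its drafted-chapters.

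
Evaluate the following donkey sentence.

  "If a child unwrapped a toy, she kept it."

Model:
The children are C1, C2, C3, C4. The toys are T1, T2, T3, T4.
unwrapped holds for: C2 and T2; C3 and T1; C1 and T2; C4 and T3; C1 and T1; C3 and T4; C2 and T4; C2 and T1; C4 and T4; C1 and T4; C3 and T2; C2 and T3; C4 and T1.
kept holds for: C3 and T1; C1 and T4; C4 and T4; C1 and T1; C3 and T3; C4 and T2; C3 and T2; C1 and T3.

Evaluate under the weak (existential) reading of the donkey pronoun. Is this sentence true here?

False

"it" takes "a toy" as antecedent — a donkey pronoun bound across the clause boundary.
Weak reading: every child c with some unwrapped-toy has at least one unwrapped-toy t such that kept(c,t).
Per child: C1:✓  C2:✗  C3:✓  C4:✓
C2 has no witness among its unwrapped-toys.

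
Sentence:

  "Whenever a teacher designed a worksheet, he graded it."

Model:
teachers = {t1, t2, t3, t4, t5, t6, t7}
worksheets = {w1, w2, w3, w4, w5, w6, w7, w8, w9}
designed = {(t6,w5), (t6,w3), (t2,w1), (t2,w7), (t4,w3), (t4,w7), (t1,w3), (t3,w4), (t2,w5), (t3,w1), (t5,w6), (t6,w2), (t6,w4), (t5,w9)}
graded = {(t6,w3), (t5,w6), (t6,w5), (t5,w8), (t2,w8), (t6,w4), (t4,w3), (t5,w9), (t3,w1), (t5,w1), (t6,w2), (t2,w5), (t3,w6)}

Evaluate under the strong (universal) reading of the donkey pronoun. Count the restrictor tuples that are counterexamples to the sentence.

"it" takes "a worksheet" as antecedent — a donkey pronoun bound across the clause boundary.
Strong reading: for every (t,w) with designed(t,w), graded(t,w).
Restrictor pairs: (t1,w3) ✗  (t2,w1) ✗  (t2,w5) ✓  (t2,w7) ✗  (t3,w1) ✓  (t3,w4) ✗  (t4,w3) ✓  (t4,w7) ✗  (t5,w6) ✓  (t5,w9) ✓  (t6,w2) ✓  (t6,w3) ✓  (t6,w4) ✓  (t6,w5) ✓
Counterexamples (restrictor pairs failing the scope): 5.

5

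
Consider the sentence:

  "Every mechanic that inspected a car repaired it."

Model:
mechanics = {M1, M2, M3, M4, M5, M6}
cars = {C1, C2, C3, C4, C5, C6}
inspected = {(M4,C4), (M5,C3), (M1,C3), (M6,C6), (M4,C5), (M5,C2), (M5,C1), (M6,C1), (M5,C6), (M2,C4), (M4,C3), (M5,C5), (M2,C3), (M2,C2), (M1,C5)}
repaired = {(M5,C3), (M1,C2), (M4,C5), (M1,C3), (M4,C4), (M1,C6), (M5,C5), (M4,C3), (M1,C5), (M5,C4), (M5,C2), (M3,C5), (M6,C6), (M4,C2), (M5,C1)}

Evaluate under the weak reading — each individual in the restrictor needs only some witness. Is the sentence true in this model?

"it" takes "a car" as antecedent — a donkey pronoun bound across the clause boundary.
Weak reading: every mechanic m with some inspected-car has at least one inspected-car c such that repaired(m,c).
Per mechanic: M1:✓  M2:✗  M4:✓  M5:✓  M6:✓
M2 has no witness among its inspected-cars.

False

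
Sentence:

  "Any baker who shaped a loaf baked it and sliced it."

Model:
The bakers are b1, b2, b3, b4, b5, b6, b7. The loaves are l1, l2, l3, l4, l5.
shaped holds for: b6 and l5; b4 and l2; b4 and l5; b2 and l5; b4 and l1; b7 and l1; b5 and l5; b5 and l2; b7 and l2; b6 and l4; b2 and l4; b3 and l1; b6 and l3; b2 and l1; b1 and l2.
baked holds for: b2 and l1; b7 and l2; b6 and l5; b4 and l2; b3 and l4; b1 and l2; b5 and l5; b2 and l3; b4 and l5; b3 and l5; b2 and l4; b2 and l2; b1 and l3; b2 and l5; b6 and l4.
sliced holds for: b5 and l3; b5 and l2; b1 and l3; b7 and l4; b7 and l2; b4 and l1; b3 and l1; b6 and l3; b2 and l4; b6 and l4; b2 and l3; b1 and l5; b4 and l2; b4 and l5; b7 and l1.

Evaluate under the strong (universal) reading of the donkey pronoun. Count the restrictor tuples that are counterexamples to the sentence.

10

"it" takes "a loaf" as antecedent — a donkey pronoun bound across the clause boundary.
Strong reading: for every (b,l) with shaped(b,l), baked(b,l) ∧ sliced(b,l).
Restrictor pairs: (b1,l2) ✗  (b2,l1) ✗  (b2,l4) ✓  (b2,l5) ✗  (b3,l1) ✗  (b4,l1) ✗  (b4,l2) ✓  (b4,l5) ✓  (b5,l2) ✗  (b5,l5) ✗  (b6,l3) ✗  (b6,l4) ✓  (b6,l5) ✗  (b7,l1) ✗  (b7,l2) ✓
Counterexamples (restrictor pairs failing the scope): 10.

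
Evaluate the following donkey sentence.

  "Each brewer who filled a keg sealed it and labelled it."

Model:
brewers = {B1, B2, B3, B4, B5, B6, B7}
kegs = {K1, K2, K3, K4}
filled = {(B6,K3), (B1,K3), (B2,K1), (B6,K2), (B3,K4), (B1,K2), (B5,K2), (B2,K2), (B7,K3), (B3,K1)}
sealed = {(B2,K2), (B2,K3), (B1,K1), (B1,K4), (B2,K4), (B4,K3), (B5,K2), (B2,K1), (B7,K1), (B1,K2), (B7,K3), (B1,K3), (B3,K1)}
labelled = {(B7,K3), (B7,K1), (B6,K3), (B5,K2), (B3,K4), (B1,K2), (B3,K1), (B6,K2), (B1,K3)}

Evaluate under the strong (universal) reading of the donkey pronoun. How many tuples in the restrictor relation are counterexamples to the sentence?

5

"it" takes "a keg" as antecedent — a donkey pronoun bound across the clause boundary.
Strong reading: for every (b,k) with filled(b,k), sealed(b,k) ∧ labelled(b,k).
Restrictor pairs: (B1,K2) ✓  (B1,K3) ✓  (B2,K1) ✗  (B2,K2) ✗  (B3,K1) ✓  (B3,K4) ✗  (B5,K2) ✓  (B6,K2) ✗  (B6,K3) ✗  (B7,K3) ✓
Counterexamples (restrictor pairs failing the scope): 5.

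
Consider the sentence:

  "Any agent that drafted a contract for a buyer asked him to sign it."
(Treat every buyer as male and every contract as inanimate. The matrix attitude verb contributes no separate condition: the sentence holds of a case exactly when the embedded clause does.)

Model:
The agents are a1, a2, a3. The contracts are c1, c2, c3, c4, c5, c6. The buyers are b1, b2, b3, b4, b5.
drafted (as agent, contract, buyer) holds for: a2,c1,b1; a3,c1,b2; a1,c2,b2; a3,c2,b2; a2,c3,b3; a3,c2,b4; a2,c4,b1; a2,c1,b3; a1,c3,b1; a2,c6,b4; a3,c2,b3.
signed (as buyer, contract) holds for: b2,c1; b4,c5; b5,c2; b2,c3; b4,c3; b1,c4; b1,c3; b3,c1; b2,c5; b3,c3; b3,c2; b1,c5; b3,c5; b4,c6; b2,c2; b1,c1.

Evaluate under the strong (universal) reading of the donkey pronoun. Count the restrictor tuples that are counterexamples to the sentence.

"him" takes "a buyer" as antecedent and "it" takes "a contract"; both are donkey pronouns co-varying with the restrictor.
Strong reading: for every (a,c,b) with drafted(a,c,b), signed(b,c).
Restrictor triples: (a1,c2,b2)→signed(b2,c2) ✓  (a1,c3,b1)→signed(b1,c3) ✓  (a2,c1,b1)→signed(b1,c1) ✓  (a2,c1,b3)→signed(b3,c1) ✓  (a2,c3,b3)→signed(b3,c3) ✓  (a2,c4,b1)→signed(b1,c4) ✓  (a2,c6,b4)→signed(b4,c6) ✓  (a3,c1,b2)→signed(b2,c1) ✓  (a3,c2,b2)→signed(b2,c2) ✓  (a3,c2,b3)→signed(b3,c2) ✓  (a3,c2,b4)→signed(b4,c2) ✗
Counterexamples (restrictor triples failing the scope): 1.

1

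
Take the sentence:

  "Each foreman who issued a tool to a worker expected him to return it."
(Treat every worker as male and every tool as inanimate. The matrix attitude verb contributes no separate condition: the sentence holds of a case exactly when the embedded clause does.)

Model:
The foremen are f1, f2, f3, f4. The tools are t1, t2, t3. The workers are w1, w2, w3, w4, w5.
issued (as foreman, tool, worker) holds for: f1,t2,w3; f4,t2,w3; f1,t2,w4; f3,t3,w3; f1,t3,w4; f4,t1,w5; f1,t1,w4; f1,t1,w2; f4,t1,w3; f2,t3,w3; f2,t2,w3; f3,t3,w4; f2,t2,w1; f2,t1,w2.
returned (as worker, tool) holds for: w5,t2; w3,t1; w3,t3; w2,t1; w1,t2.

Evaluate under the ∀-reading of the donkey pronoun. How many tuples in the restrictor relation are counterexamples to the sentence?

8

"him" takes "a worker" as antecedent and "it" takes "a tool"; both are donkey pronouns co-varying with the restrictor.
Strong reading: for every (f,t,w) with issued(f,t,w), returned(w,t).
Restrictor triples: (f1,t1,w2)→returned(w2,t1) ✓  (f1,t1,w4)→returned(w4,t1) ✗  (f1,t2,w3)→returned(w3,t2) ✗  (f1,t2,w4)→returned(w4,t2) ✗  (f1,t3,w4)→returned(w4,t3) ✗  (f2,t1,w2)→returned(w2,t1) ✓  (f2,t2,w1)→returned(w1,t2) ✓  (f2,t2,w3)→returned(w3,t2) ✗  (f2,t3,w3)→returned(w3,t3) ✓  (f3,t3,w3)→returned(w3,t3) ✓  (f3,t3,w4)→returned(w4,t3) ✗  (f4,t1,w3)→returned(w3,t1) ✓  (f4,t1,w5)→returned(w5,t1) ✗  (f4,t2,w3)→returned(w3,t2) ✗
Counterexamples (restrictor triples failing the scope): 8.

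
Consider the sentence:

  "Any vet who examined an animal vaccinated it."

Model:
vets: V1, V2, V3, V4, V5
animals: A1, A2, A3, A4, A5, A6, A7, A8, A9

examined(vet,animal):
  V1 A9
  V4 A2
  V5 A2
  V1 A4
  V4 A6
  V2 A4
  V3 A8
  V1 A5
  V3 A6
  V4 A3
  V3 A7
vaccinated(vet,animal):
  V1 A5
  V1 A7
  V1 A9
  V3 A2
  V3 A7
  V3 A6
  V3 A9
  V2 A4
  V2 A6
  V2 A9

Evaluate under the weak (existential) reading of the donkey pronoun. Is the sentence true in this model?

"it" takes "an animal" as antecedent — a donkey pronoun bound across the clause boundary.
Weak reading: every vet v with some examined-animal has at least one examined-animal a such that vaccinated(v,a).
Per vet: V1:✓  V2:✓  V3:✓  V4:✗  V5:✗
V4 has no witness among its examined-animals.

False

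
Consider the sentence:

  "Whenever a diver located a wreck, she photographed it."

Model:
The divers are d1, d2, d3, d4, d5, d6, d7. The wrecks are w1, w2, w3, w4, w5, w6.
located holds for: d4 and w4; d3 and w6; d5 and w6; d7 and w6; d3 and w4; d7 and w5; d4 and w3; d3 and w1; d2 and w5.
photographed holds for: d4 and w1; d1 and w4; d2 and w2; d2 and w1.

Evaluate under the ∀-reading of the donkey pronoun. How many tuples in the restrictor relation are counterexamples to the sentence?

9

"it" takes "a wreck" as antecedent — a donkey pronoun bound across the clause boundary.
Strong reading: for every (d,w) with located(d,w), photographed(d,w).
Restrictor pairs: (d2,w5) ✗  (d3,w1) ✗  (d3,w4) ✗  (d3,w6) ✗  (d4,w3) ✗  (d4,w4) ✗  (d5,w6) ✗  (d7,w5) ✗  (d7,w6) ✗
Counterexamples (restrictor pairs failing the scope): 9.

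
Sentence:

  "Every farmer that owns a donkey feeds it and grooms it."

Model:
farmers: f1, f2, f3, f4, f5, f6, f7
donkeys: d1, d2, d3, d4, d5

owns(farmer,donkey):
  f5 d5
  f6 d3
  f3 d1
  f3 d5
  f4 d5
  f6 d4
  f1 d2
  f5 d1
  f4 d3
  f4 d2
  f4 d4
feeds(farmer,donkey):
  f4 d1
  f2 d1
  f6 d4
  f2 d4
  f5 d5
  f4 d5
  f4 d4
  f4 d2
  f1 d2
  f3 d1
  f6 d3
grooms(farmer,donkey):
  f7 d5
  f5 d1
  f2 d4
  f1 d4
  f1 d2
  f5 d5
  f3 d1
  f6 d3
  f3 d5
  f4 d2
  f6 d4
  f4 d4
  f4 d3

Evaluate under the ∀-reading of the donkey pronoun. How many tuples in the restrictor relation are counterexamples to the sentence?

"it" takes "a donkey" as antecedent — a donkey pronoun bound across the clause boundary.
Strong reading: for every (f,d) with owns(f,d), feeds(f,d) ∧ grooms(f,d).
Restrictor pairs: (f1,d2) ✓  (f3,d1) ✓  (f3,d5) ✗  (f4,d2) ✓  (f4,d3) ✗  (f4,d4) ✓  (f4,d5) ✗  (f5,d1) ✗  (f5,d5) ✓  (f6,d3) ✓  (f6,d4) ✓
Counterexamples (restrictor pairs failing the scope): 4.

4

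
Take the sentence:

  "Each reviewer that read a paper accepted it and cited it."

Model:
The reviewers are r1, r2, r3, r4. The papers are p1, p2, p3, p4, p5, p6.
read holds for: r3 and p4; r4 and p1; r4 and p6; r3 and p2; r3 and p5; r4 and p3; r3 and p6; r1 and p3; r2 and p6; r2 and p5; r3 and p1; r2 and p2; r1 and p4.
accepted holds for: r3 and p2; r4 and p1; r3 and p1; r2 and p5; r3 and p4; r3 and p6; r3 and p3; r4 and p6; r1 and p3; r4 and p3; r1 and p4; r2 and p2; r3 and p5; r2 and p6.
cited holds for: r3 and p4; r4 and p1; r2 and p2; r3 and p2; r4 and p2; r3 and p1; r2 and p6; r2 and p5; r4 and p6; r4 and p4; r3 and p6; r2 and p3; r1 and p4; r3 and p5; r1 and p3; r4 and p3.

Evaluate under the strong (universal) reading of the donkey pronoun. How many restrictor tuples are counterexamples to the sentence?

0

"it" takes "a paper" as antecedent — a donkey pronoun bound across the clause boundary.
Strong reading: for every (r,p) with read(r,p), accepted(r,p) ∧ cited(r,p).
Restrictor pairs: (r1,p3) ✓  (r1,p4) ✓  (r2,p2) ✓  (r2,p5) ✓  (r2,p6) ✓  (r3,p1) ✓  (r3,p2) ✓  (r3,p4) ✓  (r3,p5) ✓  (r3,p6) ✓  (r4,p1) ✓  (r4,p3) ✓  (r4,p6) ✓
Counterexamples (restrictor pairs failing the scope): 0.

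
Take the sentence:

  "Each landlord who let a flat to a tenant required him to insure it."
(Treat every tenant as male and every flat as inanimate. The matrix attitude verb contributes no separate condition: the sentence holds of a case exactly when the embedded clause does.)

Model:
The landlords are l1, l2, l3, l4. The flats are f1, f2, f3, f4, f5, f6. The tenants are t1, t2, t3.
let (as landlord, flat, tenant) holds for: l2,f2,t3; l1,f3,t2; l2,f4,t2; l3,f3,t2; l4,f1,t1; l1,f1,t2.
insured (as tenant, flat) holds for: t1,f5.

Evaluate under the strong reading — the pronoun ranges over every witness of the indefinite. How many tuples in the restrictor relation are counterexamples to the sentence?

"him" takes "a tenant" as antecedent and "it" takes "a flat"; both are donkey pronouns co-varying with the restrictor.
Strong reading: for every (l,f,t) with let(l,f,t), insured(t,f).
Restrictor triples: (l1,f1,t2)→insured(t2,f1) ✗  (l1,f3,t2)→insured(t2,f3) ✗  (l2,f2,t3)→insured(t3,f2) ✗  (l2,f4,t2)→insured(t2,f4) ✗  (l3,f3,t2)→insured(t2,f3) ✗  (l4,f1,t1)→insured(t1,f1) ✗
Counterexamples (restrictor triples failing the scope): 6.

6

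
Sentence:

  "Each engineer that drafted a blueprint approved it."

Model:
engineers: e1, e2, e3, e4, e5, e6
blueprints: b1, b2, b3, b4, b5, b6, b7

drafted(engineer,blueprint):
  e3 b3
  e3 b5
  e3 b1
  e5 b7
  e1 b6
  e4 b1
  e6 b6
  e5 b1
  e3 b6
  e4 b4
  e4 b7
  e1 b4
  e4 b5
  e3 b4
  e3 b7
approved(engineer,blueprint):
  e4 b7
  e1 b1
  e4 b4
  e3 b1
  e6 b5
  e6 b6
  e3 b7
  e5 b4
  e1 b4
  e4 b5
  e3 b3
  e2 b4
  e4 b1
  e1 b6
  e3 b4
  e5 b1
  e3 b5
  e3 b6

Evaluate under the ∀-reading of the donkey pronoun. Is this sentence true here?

False

"it" takes "a blueprint" as antecedent — a donkey pronoun bound across the clause boundary.
Strong reading: for every (e,b) with drafted(e,b), approved(e,b).
Restrictor pairs: (e1,b4) ✓  (e1,b6) ✓  (e3,b1) ✓  (e3,b3) ✓  (e3,b4) ✓  (e3,b5) ✓  (e3,b6) ✓  (e3,b7) ✓  (e4,b1) ✓  (e4,b4) ✓  (e4,b5) ✓  (e4,b7) ✓  (e5,b1) ✓  (e5,b7) ✗  (e6,b6) ✓
Counterexample: (e5,b7) is in drafted but fails the scope.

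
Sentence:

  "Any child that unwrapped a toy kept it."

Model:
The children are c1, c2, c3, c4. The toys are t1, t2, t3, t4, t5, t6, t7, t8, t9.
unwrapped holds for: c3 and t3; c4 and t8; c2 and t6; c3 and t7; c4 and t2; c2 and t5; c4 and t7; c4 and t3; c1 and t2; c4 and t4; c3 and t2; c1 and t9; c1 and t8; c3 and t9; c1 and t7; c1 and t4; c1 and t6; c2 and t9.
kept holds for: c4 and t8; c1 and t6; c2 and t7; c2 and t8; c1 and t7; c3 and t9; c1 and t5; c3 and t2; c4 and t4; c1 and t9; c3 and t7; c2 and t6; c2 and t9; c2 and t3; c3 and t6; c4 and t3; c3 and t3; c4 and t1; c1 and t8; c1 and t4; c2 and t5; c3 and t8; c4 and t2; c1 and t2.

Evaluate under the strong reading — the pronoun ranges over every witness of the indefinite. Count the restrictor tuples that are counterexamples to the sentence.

1

"it" takes "a toy" as antecedent — a donkey pronoun bound across the clause boundary.
Strong reading: for every (c,t) with unwrapped(c,t), kept(c,t).
Restrictor pairs: (c1,t2) ✓  (c1,t4) ✓  (c1,t6) ✓  (c1,t7) ✓  (c1,t8) ✓  (c1,t9) ✓  (c2,t5) ✓  (c2,t6) ✓  (c2,t9) ✓  (c3,t2) ✓  (c3,t3) ✓  (c3,t7) ✓  (c3,t9) ✓  (c4,t2) ✓  (c4,t3) ✓  (c4,t4) ✓  (c4,t7) ✗  (c4,t8) ✓
Counterexamples (restrictor pairs failing the scope): 1.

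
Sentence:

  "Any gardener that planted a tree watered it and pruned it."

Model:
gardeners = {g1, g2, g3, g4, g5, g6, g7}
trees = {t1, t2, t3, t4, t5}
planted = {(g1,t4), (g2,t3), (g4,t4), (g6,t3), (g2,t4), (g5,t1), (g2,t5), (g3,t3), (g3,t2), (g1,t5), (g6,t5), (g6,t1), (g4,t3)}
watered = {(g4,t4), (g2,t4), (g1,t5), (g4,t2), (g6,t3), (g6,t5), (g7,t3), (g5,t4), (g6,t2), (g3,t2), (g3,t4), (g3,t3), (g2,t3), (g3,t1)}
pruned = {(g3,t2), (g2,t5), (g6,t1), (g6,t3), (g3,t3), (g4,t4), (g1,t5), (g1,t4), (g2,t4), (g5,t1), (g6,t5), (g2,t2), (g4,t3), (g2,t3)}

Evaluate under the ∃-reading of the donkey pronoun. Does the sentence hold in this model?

"it" takes "a tree" as antecedent — a donkey pronoun bound across the clause boundary.
Weak reading: every gardener g with some planted-tree has at least one planted-tree t such that watered(g,t) ∧ pruned(g,t).
Per gardener: g1:✓  g2:✓  g3:✓  g4:✓  g5:✗  g6:✓
g5 has no witness among its planted-trees.

False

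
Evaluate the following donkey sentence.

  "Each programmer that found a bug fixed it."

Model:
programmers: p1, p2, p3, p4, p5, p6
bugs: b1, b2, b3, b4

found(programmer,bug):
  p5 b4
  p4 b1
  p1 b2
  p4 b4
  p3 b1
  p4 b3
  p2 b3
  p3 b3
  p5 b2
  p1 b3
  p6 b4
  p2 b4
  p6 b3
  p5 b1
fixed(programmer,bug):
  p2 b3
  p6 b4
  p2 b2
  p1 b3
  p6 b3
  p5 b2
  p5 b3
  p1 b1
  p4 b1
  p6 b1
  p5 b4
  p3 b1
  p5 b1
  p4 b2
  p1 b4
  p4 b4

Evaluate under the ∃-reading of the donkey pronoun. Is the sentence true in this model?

"it" takes "a bug" as antecedent — a donkey pronoun bound across the clause boundary.
Weak reading: every programmer p with some found-bug has at least one found-bug b such that fixed(p,b).
Per programmer: p1:✓  p2:✓  p3:✓  p4:✓  p5:✓  p6:✓
Every programmer in the restrictor has a witness.

True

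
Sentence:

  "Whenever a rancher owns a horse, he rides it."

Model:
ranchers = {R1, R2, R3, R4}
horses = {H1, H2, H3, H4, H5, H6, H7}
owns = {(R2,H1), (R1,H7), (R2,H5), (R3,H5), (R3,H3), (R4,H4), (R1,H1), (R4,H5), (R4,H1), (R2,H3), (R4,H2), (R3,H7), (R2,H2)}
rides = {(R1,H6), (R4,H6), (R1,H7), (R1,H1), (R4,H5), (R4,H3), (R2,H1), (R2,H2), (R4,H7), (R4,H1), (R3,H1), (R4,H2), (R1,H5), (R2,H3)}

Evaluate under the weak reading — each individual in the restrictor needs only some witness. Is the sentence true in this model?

False

"it" takes "a horse" as antecedent — a donkey pronoun bound across the clause boundary.
Weak reading: every rancher r with some owns-horse has at least one owns-horse h such that rides(r,h).
Per rancher: R1:✓  R2:✓  R3:✗  R4:✓
R3 has no witness among its owns-horses.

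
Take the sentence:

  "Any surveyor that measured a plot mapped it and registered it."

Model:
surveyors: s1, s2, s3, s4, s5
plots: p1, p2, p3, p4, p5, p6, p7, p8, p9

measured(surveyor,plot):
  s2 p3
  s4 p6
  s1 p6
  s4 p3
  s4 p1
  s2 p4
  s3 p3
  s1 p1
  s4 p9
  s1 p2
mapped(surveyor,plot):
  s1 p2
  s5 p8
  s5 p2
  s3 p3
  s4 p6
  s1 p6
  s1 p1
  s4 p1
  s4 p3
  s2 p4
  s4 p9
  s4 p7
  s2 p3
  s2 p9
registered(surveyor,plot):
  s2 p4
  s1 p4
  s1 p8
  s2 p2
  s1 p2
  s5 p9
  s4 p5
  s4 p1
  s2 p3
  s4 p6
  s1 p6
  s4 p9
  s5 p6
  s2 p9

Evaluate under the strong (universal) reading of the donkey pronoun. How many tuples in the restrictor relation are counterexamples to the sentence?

"it" takes "a plot" as antecedent — a donkey pronoun bound across the clause boundary.
Strong reading: for every (s,p) with measured(s,p), mapped(s,p) ∧ registered(s,p).
Restrictor pairs: (s1,p1) ✗  (s1,p2) ✓  (s1,p6) ✓  (s2,p3) ✓  (s2,p4) ✓  (s3,p3) ✗  (s4,p1) ✓  (s4,p3) ✗  (s4,p6) ✓  (s4,p9) ✓
Counterexamples (restrictor pairs failing the scope): 3.

3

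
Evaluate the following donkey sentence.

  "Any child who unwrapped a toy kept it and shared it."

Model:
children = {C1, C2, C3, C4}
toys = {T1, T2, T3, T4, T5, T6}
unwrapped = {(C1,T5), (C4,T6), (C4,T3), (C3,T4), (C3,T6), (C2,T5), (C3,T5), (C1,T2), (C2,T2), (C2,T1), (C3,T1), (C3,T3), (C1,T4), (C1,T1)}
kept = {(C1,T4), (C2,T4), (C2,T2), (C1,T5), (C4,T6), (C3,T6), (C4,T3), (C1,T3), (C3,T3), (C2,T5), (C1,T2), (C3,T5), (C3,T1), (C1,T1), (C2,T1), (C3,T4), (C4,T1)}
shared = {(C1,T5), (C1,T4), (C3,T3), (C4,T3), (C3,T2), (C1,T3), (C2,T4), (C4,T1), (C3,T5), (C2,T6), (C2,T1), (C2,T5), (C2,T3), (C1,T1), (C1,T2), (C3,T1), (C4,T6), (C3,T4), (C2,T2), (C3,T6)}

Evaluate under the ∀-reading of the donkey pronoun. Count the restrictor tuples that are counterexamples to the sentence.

0

"it" takes "a toy" as antecedent — a donkey pronoun bound across the clause boundary.
Strong reading: for every (c,t) with unwrapped(c,t), kept(c,t) ∧ shared(c,t).
Restrictor pairs: (C1,T1) ✓  (C1,T2) ✓  (C1,T4) ✓  (C1,T5) ✓  (C2,T1) ✓  (C2,T2) ✓  (C2,T5) ✓  (C3,T1) ✓  (C3,T3) ✓  (C3,T4) ✓  (C3,T5) ✓  (C3,T6) ✓  (C4,T3) ✓  (C4,T6) ✓
Counterexamples (restrictor pairs failing the scope): 0.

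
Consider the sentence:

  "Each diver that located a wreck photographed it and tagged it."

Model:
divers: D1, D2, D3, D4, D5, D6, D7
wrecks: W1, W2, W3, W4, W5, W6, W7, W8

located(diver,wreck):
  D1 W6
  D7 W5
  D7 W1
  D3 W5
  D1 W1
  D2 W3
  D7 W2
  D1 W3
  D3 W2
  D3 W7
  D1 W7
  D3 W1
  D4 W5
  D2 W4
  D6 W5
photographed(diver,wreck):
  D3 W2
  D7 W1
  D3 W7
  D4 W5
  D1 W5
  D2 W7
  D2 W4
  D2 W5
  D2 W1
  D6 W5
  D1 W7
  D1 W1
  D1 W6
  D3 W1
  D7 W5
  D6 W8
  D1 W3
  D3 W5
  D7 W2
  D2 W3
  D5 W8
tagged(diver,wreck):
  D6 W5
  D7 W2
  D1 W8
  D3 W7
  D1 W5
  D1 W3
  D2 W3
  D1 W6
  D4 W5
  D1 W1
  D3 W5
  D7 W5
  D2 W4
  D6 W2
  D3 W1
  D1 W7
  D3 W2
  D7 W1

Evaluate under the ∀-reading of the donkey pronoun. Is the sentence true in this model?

True

"it" takes "a wreck" as antecedent — a donkey pronoun bound across the clause boundary.
Strong reading: for every (d,w) with located(d,w), photographed(d,w) ∧ tagged(d,w).
Restrictor pairs: (D1,W1) ✓  (D1,W3) ✓  (D1,W6) ✓  (D1,W7) ✓  (D2,W3) ✓  (D2,W4) ✓  (D3,W1) ✓  (D3,W2) ✓  (D3,W5) ✓  (D3,W7) ✓  (D4,W5) ✓  (D6,W5) ✓  (D7,W1) ✓  (D7,W2) ✓  (D7,W5) ✓
Every restrictor pair satisfies the scope.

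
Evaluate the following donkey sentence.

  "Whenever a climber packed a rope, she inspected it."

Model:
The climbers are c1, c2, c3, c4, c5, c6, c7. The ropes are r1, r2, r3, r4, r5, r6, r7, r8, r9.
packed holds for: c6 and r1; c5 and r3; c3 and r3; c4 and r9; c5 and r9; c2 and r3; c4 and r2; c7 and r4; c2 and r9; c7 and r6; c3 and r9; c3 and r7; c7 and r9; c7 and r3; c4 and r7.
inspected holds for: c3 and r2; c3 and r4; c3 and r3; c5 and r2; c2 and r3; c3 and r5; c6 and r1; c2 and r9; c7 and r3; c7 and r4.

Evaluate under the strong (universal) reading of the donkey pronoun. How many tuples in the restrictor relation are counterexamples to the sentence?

9

"it" takes "a rope" as antecedent — a donkey pronoun bound across the clause boundary.
Strong reading: for every (c,r) with packed(c,r), inspected(c,r).
Restrictor pairs: (c2,r3) ✓  (c2,r9) ✓  (c3,r3) ✓  (c3,r7) ✗  (c3,r9) ✗  (c4,r2) ✗  (c4,r7) ✗  (c4,r9) ✗  (c5,r3) ✗  (c5,r9) ✗  (c6,r1) ✓  (c7,r3) ✓  (c7,r4) ✓  (c7,r6) ✗  (c7,r9) ✗
Counterexamples (restrictor pairs failing the scope): 9.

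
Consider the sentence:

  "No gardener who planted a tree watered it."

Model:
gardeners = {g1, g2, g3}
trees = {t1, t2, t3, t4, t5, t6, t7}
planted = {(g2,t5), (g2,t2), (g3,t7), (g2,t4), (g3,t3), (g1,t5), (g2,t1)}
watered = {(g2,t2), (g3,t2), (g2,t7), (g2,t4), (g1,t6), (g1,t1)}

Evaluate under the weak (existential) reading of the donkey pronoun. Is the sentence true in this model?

False

"it" takes "a tree" as antecedent — a donkey pronoun bound across the clause boundary.
Truth condition: for no (g,t) with planted(g,t) does watered(g,t) hold.
Restrictor pairs — does the scope hold? (g1,t5):fails  (g2,t1):fails  (g2,t2):holds  (g2,t4):holds  (g2,t5):fails  (g3,t3):fails  (g3,t7):fails
Scope holds for 2 pair(s), so the sentence is false.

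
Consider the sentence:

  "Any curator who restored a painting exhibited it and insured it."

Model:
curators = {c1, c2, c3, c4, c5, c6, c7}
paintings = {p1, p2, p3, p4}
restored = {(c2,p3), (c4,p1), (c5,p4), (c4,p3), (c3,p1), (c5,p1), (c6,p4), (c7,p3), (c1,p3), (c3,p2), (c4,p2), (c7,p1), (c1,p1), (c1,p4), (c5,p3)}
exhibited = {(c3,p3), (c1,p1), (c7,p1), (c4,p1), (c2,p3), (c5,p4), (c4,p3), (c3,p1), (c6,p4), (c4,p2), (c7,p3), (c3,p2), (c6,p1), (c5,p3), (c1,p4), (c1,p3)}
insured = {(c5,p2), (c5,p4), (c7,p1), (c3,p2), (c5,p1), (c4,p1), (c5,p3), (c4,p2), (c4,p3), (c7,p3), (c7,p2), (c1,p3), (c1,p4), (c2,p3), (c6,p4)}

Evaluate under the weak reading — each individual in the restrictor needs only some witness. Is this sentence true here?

"it" takes "a painting" as antecedent — a donkey pronoun bound across the clause boundary.
Weak reading: every curator c with some restored-painting has at least one restored-painting p such that exhibited(c,p) ∧ insured(c,p).
Per curator: c1:✓  c2:✓  c3:✓  c4:✓  c5:✓  c6:✓  c7:✓
Every curator in the restrictor has a witness.

True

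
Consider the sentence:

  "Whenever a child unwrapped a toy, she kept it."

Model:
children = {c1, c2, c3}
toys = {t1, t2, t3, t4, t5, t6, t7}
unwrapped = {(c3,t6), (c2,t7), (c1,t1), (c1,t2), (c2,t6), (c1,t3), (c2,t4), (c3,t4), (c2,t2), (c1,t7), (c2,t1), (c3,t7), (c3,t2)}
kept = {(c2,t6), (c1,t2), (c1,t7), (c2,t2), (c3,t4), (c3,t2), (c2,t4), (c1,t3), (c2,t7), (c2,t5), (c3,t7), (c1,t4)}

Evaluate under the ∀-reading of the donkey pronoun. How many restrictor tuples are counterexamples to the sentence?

"it" takes "a toy" as antecedent — a donkey pronoun bound across the clause boundary.
Strong reading: for every (c,t) with unwrapped(c,t), kept(c,t).
Restrictor pairs: (c1,t1) ✗  (c1,t2) ✓  (c1,t3) ✓  (c1,t7) ✓  (c2,t1) ✗  (c2,t2) ✓  (c2,t4) ✓  (c2,t6) ✓  (c2,t7) ✓  (c3,t2) ✓  (c3,t4) ✓  (c3,t6) ✗  (c3,t7) ✓
Counterexamples (restrictor pairs failing the scope): 3.

3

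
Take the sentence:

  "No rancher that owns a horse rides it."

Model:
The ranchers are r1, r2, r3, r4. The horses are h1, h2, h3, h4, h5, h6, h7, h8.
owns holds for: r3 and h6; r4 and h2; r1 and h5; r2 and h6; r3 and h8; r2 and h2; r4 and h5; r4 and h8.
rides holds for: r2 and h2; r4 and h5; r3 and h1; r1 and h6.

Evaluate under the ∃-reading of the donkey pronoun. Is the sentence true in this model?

"it" takes "a horse" as antecedent — a donkey pronoun bound across the clause boundary.
Truth condition: for no (r,h) with owns(r,h) does rides(r,h) hold.
Restrictor pairs — does the scope hold? (r1,h5):fails  (r2,h2):holds  (r2,h6):fails  (r3,h6):fails  (r3,h8):fails  (r4,h2):fails  (r4,h5):holds  (r4,h8):fails
Scope holds for 2 pair(s), so the sentence is false.

False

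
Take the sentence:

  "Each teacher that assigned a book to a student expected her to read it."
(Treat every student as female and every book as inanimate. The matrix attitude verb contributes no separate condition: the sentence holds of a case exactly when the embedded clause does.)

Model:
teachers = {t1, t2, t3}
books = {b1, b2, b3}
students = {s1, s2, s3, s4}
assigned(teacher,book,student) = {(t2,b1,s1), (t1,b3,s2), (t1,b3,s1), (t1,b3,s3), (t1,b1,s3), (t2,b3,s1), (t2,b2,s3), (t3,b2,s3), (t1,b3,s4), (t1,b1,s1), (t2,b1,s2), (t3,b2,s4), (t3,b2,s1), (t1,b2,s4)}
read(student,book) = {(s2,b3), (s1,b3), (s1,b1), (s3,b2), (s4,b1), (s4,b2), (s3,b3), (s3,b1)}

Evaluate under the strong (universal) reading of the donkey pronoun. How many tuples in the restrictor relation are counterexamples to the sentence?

"her" takes "a student" as antecedent and "it" takes "a book"; both are donkey pronouns co-varying with the restrictor.
Strong reading: for every (t,b,s) with assigned(t,b,s), read(s,b).
Restrictor triples: (t1,b1,s1)→read(s1,b1) ✓  (t1,b1,s3)→read(s3,b1) ✓  (t1,b2,s4)→read(s4,b2) ✓  (t1,b3,s1)→read(s1,b3) ✓  (t1,b3,s2)→read(s2,b3) ✓  (t1,b3,s3)→read(s3,b3) ✓  (t1,b3,s4)→read(s4,b3) ✗  (t2,b1,s1)→read(s1,b1) ✓  (t2,b1,s2)→read(s2,b1) ✗  (t2,b2,s3)→read(s3,b2) ✓  (t2,b3,s1)→read(s1,b3) ✓  (t3,b2,s1)→read(s1,b2) ✗  (t3,b2,s3)→read(s3,b2) ✓  (t3,b2,s4)→read(s4,b2) ✓
Counterexamples (restrictor triples failing the scope): 3.

3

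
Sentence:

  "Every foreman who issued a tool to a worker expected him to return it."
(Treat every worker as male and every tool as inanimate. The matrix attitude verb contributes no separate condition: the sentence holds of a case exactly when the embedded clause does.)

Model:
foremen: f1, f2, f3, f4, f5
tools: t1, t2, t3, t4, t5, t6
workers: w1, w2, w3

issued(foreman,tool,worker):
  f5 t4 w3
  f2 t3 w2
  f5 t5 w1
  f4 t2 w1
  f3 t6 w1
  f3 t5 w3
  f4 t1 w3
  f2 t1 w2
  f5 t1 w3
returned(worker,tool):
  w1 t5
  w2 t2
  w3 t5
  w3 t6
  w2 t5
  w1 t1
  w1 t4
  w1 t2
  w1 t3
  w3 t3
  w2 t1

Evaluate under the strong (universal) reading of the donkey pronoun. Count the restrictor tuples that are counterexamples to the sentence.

5

"him" takes "a worker" as antecedent and "it" takes "a tool"; both are donkey pronouns co-varying with the restrictor.
Strong reading: for every (f,t,w) with issued(f,t,w), returned(w,t).
Restrictor triples: (f2,t1,w2)→returned(w2,t1) ✓  (f2,t3,w2)→returned(w2,t3) ✗  (f3,t5,w3)→returned(w3,t5) ✓  (f3,t6,w1)→returned(w1,t6) ✗  (f4,t1,w3)→returned(w3,t1) ✗  (f4,t2,w1)→returned(w1,t2) ✓  (f5,t1,w3)→returned(w3,t1) ✗  (f5,t4,w3)→returned(w3,t4) ✗  (f5,t5,w1)→returned(w1,t5) ✓
Counterexamples (restrictor triples failing the scope): 5.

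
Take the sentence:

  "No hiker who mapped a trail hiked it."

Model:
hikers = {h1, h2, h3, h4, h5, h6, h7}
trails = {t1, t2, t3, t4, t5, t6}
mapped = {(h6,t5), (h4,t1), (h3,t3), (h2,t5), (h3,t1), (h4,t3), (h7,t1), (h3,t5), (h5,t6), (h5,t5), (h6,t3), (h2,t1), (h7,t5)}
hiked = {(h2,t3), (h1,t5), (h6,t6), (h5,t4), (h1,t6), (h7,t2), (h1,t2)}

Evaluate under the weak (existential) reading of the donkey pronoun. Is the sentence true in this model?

"it" takes "a trail" as antecedent — a donkey pronoun bound across the clause boundary.
Truth condition: for no (h,t) with mapped(h,t) does hiked(h,t) hold.
Restrictor pairs — does the scope hold? (h2,t1):fails  (h2,t5):fails  (h3,t1):fails  (h3,t3):fails  (h3,t5):fails  (h4,t1):fails  (h4,t3):fails  (h5,t5):fails  (h5,t6):fails  (h6,t3):fails  (h6,t5):fails  (h7,t1):fails  (h7,t5):fails
Scope holds for no restrictor pair, so the sentence is true.

True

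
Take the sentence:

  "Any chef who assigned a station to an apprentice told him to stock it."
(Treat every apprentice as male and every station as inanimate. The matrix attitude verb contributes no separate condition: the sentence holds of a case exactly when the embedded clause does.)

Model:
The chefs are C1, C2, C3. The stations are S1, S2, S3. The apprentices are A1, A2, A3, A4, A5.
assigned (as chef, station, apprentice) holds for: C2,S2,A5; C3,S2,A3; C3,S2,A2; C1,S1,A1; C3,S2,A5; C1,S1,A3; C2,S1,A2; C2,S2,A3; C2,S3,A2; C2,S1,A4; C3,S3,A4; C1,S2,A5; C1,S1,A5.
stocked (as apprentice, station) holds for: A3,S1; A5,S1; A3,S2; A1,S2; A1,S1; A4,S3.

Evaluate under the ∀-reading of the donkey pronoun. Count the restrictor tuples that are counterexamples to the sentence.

"him" takes "an apprentice" as antecedent and "it" takes "a station"; both are donkey pronouns co-varying with the restrictor.
Strong reading: for every (c,s,a) with assigned(c,s,a), stocked(a,s).
Restrictor triples: (C1,S1,A1)→stocked(A1,S1) ✓  (C1,S1,A3)→stocked(A3,S1) ✓  (C1,S1,A5)→stocked(A5,S1) ✓  (C1,S2,A5)→stocked(A5,S2) ✗  (C2,S1,A2)→stocked(A2,S1) ✗  (C2,S1,A4)→stocked(A4,S1) ✗  (C2,S2,A3)→stocked(A3,S2) ✓  (C2,S2,A5)→stocked(A5,S2) ✗  (C2,S3,A2)→stocked(A2,S3) ✗  (C3,S2,A2)→stocked(A2,S2) ✗  (C3,S2,A3)→stocked(A3,S2) ✓  (C3,S2,A5)→stocked(A5,S2) ✗  (C3,S3,A4)→stocked(A4,S3) ✓
Counterexamples (restrictor triples failing the scope): 7.

7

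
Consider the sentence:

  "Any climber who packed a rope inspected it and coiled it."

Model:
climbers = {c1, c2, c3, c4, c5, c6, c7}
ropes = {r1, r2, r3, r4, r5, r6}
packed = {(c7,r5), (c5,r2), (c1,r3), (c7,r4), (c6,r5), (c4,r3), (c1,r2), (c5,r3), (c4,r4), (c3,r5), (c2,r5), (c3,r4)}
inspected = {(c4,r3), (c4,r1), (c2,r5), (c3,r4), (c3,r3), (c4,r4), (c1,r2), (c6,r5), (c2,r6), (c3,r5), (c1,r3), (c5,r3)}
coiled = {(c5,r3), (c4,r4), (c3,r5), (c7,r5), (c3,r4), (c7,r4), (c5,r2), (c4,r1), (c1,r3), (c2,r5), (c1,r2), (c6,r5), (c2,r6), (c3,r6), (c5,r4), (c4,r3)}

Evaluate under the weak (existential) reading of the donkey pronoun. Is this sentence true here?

"it" takes "a rope" as antecedent — a donkey pronoun bound across the clause boundary.
Weak reading: every climber c with some packed-rope has at least one packed-rope r such that inspected(c,r) ∧ coiled(c,r).
Per climber: c1:✓  c2:✓  c3:✓  c4:✓  c5:✓  c6:✓  c7:✗
c7 has no witness among its packed-ropes.

False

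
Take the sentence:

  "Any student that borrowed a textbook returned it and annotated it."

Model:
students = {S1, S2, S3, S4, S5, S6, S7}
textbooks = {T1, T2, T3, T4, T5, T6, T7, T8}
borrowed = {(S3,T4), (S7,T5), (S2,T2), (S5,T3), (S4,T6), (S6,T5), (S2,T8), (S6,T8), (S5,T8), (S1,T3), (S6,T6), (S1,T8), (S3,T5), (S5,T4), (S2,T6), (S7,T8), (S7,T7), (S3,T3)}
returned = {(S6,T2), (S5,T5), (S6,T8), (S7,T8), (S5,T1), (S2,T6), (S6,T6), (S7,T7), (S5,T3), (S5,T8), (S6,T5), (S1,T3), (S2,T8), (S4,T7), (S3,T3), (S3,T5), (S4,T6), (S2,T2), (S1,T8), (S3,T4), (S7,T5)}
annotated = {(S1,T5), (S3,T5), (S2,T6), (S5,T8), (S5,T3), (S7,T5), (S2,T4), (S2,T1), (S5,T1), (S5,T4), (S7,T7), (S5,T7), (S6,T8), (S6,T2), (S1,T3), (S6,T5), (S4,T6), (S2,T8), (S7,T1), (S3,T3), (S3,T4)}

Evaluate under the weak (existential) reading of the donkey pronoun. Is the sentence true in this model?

True

"it" takes "a textbook" as antecedent — a donkey pronoun bound across the clause boundary.
Weak reading: every student s with some borrowed-textbook has at least one borrowed-textbook t such that returned(s,t) ∧ annotated(s,t).
Per student: S1:✓  S2:✓  S3:✓  S4:✓  S5:✓  S6:✓  S7:✓
Every student in the restrictor has a witness.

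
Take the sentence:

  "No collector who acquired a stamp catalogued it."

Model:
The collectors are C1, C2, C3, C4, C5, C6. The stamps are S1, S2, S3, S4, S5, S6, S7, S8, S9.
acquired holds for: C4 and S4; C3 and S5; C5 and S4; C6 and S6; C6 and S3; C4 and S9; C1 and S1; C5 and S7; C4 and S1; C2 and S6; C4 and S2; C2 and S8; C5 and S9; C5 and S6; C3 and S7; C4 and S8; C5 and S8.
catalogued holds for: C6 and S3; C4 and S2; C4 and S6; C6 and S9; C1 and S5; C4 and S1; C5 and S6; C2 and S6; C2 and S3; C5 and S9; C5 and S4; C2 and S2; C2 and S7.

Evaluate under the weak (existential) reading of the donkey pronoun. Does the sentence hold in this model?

False

"it" takes "a stamp" as antecedent — a donkey pronoun bound across the clause boundary.
Truth condition: for no (c,s) with acquired(c,s) does catalogued(c,s) hold.
Restrictor pairs — does the scope hold? (C1,S1):fails  (C2,S6):holds  (C2,S8):fails  (C3,S5):fails  (C3,S7):fails  (C4,S1):holds  (C4,S2):holds  (C4,S4):fails  (C4,S8):fails  (C4,S9):fails  (C5,S4):holds  (C5,S6):holds  (C5,S7):fails  (C5,S8):fails  (C5,S9):holds  (C6,S3):holds  (C6,S6):fails
Scope holds for 7 pair(s), so the sentence is false.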